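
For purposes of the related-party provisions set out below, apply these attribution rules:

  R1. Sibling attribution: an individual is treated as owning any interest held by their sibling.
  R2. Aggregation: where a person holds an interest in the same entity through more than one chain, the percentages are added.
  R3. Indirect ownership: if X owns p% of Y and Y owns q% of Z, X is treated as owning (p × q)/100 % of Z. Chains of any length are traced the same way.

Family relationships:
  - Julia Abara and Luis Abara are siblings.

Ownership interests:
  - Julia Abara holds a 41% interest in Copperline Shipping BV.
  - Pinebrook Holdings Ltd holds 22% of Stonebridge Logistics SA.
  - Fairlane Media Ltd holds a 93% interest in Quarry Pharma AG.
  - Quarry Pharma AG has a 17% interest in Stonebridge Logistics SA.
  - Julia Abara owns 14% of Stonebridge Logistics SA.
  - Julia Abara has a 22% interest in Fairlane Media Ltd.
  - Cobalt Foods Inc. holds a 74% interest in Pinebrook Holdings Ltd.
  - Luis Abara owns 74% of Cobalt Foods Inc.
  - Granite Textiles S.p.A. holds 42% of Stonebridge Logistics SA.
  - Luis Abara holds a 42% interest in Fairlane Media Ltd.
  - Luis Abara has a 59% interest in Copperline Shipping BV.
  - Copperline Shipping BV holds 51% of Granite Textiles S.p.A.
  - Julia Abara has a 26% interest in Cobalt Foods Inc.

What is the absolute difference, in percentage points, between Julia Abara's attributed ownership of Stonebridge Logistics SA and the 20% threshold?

41.8184

By sibling attribution (R1), Julia Abara is treated as also owning Luis Abara's interest in Fairlane Media Ltd, giving 22% + 42% = 64%.
By sibling attribution (R1), Julia Abara is treated as also owning Luis Abara's interest in Cobalt Foods Inc, giving 26% + 74% = 100%.
By sibling attribution (R1), Julia Abara is treated as also owning Luis Abara's interest in Copperline Shipping BV, giving 41% + 59% = 100%.
Chain via Fairlane Media Ltd → Quarry Pharma AG (R3): 64% × 93% × 17% = 10.1184% of Stonebridge Logistics SA.
Chain via Cobalt Foods Inc. → Pinebrook Holdings Ltd (R3): 100% × 74% × 22% = 16.28% of Stonebridge Logistics SA.
Chain via Copperline Shipping BV → Granite Textiles S.p.A. (R3): 100% × 51% × 42% = 21.42% of Stonebridge Logistics SA.
Direct interest in Stonebridge Logistics SA: 14%.
Aggregating (R2): 10.1184% + 16.28% + 21.42% + 14% = 61.8184%.
61.8184% exceeds the 20% threshold by 41.8184 percentage points.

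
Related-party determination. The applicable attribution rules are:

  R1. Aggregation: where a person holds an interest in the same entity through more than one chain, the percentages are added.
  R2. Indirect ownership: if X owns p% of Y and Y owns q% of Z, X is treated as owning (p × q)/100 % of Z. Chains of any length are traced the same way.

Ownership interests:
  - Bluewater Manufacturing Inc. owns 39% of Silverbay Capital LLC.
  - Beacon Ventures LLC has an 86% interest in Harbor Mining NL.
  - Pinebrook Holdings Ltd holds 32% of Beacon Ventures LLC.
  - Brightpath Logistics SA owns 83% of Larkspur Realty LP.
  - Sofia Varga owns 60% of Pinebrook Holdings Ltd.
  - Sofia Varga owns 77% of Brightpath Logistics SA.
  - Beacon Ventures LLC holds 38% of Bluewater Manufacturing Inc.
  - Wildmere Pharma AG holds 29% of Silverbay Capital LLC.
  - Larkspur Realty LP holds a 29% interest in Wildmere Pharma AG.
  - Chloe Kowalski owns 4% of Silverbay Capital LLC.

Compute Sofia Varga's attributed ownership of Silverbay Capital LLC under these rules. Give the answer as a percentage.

8.220271%

Chain via Brightpath Logistics SA → Larkspur Realty LP → Wildmere Pharma AG (R2): 77% × 83% × 29% × 29% = 5.374831% of Silverbay Capital LLC.
Chain via Pinebrook Holdings Ltd → Beacon Ventures LLC → Bluewater Manufacturing Inc. (R2): 60% × 32% × 38% × 39% = 2.84544% of Silverbay Capital LLC.
Aggregating (R1): 5.374831% + 2.84544% = 8.220271%.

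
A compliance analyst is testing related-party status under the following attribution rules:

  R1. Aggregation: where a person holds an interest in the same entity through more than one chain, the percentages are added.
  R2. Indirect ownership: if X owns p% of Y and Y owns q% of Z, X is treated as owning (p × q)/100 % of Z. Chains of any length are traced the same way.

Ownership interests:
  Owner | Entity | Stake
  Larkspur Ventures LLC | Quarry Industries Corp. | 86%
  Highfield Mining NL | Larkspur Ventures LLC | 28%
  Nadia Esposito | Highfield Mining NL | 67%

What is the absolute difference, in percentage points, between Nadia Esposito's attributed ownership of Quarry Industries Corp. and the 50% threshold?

Chain via Highfield Mining NL → Larkspur Ventures LLC (R2): 67% × 28% × 86% = 16.1336% of Quarry Industries Corp.
16.1336% falls short of the 50% threshold by 33.8664 percentage points.

33.8664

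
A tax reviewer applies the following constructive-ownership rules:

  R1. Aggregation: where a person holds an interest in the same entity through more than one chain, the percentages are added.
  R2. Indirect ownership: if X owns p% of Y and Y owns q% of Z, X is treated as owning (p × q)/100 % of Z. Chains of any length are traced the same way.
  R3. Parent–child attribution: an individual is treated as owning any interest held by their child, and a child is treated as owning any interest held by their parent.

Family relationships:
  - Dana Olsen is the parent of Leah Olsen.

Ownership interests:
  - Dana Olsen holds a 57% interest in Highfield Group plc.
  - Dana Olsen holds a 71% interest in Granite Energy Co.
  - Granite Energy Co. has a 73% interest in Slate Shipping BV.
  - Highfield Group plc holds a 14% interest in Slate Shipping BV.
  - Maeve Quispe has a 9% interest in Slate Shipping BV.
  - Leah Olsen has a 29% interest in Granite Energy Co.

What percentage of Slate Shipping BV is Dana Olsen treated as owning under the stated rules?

80.98%

By parent–child attribution (R3), Dana Olsen is treated as also owning Leah Olsen's interest in Granite Energy Co, giving 71% + 29% = 100%.
Chain via Granite Energy Co. (R2): 100% × 73% = 73% of Slate Shipping BV.
Chain via Highfield Group plc (R2): 57% × 14% = 7.98% of Slate Shipping BV.
Aggregating (R1): 73% + 7.98% = 80.98%.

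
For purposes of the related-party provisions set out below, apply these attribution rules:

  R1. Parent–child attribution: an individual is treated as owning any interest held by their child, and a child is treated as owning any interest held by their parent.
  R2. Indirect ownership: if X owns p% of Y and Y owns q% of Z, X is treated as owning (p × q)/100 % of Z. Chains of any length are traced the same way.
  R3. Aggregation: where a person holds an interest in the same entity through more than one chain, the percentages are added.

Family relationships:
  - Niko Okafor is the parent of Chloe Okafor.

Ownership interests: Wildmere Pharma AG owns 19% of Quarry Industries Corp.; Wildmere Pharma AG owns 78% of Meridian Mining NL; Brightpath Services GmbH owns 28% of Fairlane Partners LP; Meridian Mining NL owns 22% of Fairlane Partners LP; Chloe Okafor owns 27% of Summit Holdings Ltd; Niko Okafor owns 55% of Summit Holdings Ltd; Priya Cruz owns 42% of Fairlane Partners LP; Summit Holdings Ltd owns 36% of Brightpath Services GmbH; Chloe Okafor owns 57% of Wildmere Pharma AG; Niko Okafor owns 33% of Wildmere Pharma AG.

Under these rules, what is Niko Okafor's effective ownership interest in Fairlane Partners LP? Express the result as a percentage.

23.7096%

By parent–child attribution (R1), Niko Okafor is treated as also owning Chloe Okafor's interest in Summit Holdings Ltd, giving 55% + 27% = 82%.
By parent–child attribution (R1), Niko Okafor is treated as also owning Chloe Okafor's interest in Wildmere Pharma AG, giving 33% + 57% = 90%.
Chain via Summit Holdings Ltd → Brightpath Services GmbH (R2): 82% × 36% × 28% = 8.2656% of Fairlane Partners LP.
Chain via Wildmere Pharma AG → Meridian Mining NL (R2): 90% × 78% × 22% = 15.444% of Fairlane Partners LP.
Aggregating (R3): 8.2656% + 15.444% = 23.7096%.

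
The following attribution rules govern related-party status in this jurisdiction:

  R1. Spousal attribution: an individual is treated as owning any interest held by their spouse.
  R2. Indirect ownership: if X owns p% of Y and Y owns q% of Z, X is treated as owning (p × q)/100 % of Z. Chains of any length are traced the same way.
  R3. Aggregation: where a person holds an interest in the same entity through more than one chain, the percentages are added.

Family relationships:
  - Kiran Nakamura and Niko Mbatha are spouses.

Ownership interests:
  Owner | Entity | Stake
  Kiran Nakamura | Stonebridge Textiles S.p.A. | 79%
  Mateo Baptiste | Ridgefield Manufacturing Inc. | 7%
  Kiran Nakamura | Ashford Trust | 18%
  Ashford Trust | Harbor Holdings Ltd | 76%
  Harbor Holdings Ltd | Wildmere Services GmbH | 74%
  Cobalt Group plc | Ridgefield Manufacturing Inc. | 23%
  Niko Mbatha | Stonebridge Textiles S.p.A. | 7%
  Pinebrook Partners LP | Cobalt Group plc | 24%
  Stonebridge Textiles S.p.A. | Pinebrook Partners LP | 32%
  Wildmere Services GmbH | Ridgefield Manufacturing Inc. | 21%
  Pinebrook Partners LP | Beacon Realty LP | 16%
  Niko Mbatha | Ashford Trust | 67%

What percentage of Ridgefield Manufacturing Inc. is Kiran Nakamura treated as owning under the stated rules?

11.557944%

By spousal attribution (R1), Kiran Nakamura is treated as also owning Niko Mbatha's interest in Ashford Trust, giving 18% + 67% = 85%.
By spousal attribution (R1), Kiran Nakamura is treated as also owning Niko Mbatha's interest in Stonebridge Textiles S.p.A, giving 79% + 7% = 86%.
Chain via Ashford Trust → Harbor Holdings Ltd → Wildmere Services GmbH (R2): 85% × 76% × 74% × 21% = 10.03884% of Ridgefield Manufacturing Inc.
Chain via Stonebridge Textiles S.p.A. → Pinebrook Partners LP → Cobalt Group plc (R2): 86% × 32% × 24% × 23% = 1.519104% of Ridgefield Manufacturing Inc.
Aggregating (R3): 10.03884% + 1.519104% = 11.557944%.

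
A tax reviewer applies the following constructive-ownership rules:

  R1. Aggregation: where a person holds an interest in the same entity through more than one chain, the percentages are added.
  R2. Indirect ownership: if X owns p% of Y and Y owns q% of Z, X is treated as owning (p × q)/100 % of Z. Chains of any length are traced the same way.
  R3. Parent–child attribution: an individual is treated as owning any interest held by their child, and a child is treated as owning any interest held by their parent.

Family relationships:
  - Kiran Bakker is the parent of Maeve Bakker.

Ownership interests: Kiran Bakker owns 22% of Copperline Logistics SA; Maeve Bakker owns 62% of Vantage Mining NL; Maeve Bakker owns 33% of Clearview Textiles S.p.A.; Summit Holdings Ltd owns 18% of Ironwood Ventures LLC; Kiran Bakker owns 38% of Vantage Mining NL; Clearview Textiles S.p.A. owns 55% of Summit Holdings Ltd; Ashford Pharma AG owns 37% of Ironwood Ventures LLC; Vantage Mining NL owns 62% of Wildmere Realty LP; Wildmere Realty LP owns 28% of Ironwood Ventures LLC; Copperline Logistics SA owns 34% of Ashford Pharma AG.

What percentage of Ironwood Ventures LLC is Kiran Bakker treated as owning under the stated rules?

By parent–child attribution (R3), Kiran Bakker is treated as also owning Maeve Bakker's interest in Vantage Mining NL, giving 38% + 62% = 100%.
By parent–child attribution (R3), Kiran Bakker is treated as owning Maeve Bakker's 33% interest in Clearview Textiles S.p.A.
Chain via Copperline Logistics SA → Ashford Pharma AG (R2): 22% × 34% × 37% = 2.7676% of Ironwood Ventures LLC.
Chain via Vantage Mining NL → Wildmere Realty LP (R2): 100% × 62% × 28% = 17.36% of Ironwood Ventures LLC.
Chain via Clearview Textiles S.p.A. → Summit Holdings Ltd (R2): 33% × 55% × 18% = 3.267% of Ironwood Ventures LLC.
Aggregating (R1): 2.7676% + 17.36% + 3.267% = 23.3946%.

23.3946%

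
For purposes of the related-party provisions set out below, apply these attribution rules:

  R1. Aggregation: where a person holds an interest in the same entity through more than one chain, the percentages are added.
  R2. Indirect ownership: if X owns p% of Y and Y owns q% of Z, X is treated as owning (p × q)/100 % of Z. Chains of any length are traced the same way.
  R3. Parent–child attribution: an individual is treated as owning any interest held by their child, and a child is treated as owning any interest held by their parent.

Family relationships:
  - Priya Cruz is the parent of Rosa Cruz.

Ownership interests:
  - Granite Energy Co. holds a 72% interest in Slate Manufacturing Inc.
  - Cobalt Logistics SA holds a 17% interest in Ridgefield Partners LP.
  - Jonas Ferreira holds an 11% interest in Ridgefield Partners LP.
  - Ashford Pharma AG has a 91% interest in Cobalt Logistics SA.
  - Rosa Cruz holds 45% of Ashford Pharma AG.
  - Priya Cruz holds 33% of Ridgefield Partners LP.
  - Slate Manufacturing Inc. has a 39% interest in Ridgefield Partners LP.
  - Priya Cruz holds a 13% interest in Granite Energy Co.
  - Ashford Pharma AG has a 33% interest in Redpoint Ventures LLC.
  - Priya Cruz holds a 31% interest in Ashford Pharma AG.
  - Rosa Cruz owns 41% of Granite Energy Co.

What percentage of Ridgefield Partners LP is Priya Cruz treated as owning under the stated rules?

59.9204%

By parent–child attribution (R3), Priya Cruz is treated as also owning Rosa Cruz's interest in Granite Energy Co, giving 13% + 41% = 54%.
By parent–child attribution (R3), Priya Cruz is treated as also owning Rosa Cruz's interest in Ashford Pharma AG, giving 31% + 45% = 76%.
Chain via Granite Energy Co. → Slate Manufacturing Inc. (R2): 54% × 72% × 39% = 15.1632% of Ridgefield Partners LP.
Chain via Ashford Pharma AG → Cobalt Logistics SA (R2): 76% × 91% × 17% = 11.7572% of Ridgefield Partners LP.
Direct interest in Ridgefield Partners LP: 33%.
Aggregating (R1): 15.1632% + 11.7572% + 33% = 59.9204%.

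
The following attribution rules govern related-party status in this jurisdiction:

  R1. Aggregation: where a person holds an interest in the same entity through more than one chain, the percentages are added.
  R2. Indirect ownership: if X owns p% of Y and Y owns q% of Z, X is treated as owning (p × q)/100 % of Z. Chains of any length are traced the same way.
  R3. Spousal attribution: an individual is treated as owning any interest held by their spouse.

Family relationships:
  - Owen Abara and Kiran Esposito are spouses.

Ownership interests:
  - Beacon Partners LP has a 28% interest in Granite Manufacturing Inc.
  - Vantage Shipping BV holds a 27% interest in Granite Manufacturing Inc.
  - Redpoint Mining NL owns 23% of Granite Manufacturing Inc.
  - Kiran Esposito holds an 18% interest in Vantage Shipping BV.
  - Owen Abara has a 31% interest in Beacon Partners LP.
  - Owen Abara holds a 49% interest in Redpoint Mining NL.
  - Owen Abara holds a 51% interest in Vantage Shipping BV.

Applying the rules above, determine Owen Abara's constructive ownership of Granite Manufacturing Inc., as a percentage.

By spousal attribution (R3), Owen Abara is treated as also owning Kiran Esposito's interest in Vantage Shipping BV, giving 51% + 18% = 69%.
Chain via Vantage Shipping BV (R2): 69% × 27% = 18.63% of Granite Manufacturing Inc.
Chain via Beacon Partners LP (R2): 31% × 28% = 8.68% of Granite Manufacturing Inc.
Chain via Redpoint Mining NL (R2): 49% × 23% = 11.27% of Granite Manufacturing Inc.
Aggregating (R1): 18.63% + 8.68% + 11.27% = 38.58%.

38.58%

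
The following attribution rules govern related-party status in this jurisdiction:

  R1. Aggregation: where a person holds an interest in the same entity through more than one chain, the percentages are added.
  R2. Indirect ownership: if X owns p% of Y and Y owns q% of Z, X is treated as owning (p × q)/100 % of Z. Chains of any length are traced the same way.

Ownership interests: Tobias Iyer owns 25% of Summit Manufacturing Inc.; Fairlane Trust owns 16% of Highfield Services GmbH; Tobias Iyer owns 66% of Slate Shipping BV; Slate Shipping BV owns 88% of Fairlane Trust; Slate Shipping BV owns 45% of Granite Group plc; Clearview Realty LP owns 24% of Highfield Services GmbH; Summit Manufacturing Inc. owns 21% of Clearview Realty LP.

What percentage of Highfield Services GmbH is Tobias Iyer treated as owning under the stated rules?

Chain via Summit Manufacturing Inc. → Clearview Realty LP (R2): 25% × 21% × 24% = 1.26% of Highfield Services GmbH.
Chain via Slate Shipping BV → Fairlane Trust (R2): 66% × 88% × 16% = 9.2928% of Highfield Services GmbH.
Aggregating (R1): 1.26% + 9.2928% = 10.5528%.

10.5528%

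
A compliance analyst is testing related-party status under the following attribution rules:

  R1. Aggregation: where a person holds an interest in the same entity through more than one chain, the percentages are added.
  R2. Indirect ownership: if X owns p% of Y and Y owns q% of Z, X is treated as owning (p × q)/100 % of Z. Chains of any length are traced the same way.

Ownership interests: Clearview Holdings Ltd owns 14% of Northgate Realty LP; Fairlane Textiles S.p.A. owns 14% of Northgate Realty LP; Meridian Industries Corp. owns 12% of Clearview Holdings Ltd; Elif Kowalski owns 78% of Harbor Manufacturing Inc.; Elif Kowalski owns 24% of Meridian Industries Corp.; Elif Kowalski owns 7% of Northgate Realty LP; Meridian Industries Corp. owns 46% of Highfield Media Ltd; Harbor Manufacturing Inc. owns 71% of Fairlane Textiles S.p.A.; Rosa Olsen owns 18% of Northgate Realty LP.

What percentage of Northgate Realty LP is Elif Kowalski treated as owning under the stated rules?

15.1564%

Chain via Harbor Manufacturing Inc. → Fairlane Textiles S.p.A. (R2): 78% × 71% × 14% = 7.7532% of Northgate Realty LP.
Chain via Meridian Industries Corp. → Clearview Holdings Ltd (R2): 24% × 12% × 14% = 0.4032% of Northgate Realty LP.
Direct interest in Northgate Realty LP: 7%.
Aggregating (R1): 7.7532% + 0.4032% + 7% = 15.1564%.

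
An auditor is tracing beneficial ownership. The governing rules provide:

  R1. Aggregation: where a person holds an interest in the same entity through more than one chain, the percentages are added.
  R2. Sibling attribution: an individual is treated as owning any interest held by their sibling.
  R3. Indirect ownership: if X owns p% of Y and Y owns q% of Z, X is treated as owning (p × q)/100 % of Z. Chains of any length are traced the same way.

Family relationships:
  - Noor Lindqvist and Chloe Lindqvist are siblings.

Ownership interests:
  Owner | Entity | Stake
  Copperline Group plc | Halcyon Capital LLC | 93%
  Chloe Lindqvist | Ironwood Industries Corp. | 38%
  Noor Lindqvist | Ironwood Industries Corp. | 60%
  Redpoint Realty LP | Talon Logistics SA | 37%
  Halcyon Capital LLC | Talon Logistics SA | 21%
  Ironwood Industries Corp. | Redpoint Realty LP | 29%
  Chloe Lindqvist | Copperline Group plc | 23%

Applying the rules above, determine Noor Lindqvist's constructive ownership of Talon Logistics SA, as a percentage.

15.0073%

By sibling attribution (R2), Noor Lindqvist is treated as also owning Chloe Lindqvist's interest in Ironwood Industries Corp, giving 60% + 38% = 98%.
By sibling attribution (R2), Noor Lindqvist is treated as owning Chloe Lindqvist's 23% interest in Copperline Group plc.
Chain via Ironwood Industries Corp. → Redpoint Realty LP (R3): 98% × 29% × 37% = 10.5154% of Talon Logistics SA.
Chain via Copperline Group plc → Halcyon Capital LLC (R3): 23% × 93% × 21% = 4.4919% of Talon Logistics SA.
Aggregating (R1): 10.5154% + 4.4919% = 15.0073%.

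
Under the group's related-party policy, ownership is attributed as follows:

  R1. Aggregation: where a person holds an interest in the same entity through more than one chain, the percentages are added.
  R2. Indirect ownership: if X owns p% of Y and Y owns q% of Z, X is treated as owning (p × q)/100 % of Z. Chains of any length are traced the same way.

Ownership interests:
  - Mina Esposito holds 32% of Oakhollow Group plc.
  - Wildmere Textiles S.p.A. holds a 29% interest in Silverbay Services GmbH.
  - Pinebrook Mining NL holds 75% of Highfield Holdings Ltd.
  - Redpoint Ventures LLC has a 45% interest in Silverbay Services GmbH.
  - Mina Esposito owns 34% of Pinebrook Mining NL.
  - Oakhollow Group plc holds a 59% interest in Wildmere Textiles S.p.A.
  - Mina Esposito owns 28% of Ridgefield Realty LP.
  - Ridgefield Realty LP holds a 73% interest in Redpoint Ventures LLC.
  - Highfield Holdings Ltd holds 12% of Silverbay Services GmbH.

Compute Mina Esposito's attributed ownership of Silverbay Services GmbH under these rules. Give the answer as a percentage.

17.7332%

Chain via Ridgefield Realty LP → Redpoint Ventures LLC (R2): 28% × 73% × 45% = 9.198% of Silverbay Services GmbH.
Chain via Oakhollow Group plc → Wildmere Textiles S.p.A. (R2): 32% × 59% × 29% = 5.4752% of Silverbay Services GmbH.
Chain via Pinebrook Mining NL → Highfield Holdings Ltd (R2): 34% × 75% × 12% = 3.06% of Silverbay Services GmbH.
Aggregating (R1): 9.198% + 5.4752% + 3.06% = 17.7332%.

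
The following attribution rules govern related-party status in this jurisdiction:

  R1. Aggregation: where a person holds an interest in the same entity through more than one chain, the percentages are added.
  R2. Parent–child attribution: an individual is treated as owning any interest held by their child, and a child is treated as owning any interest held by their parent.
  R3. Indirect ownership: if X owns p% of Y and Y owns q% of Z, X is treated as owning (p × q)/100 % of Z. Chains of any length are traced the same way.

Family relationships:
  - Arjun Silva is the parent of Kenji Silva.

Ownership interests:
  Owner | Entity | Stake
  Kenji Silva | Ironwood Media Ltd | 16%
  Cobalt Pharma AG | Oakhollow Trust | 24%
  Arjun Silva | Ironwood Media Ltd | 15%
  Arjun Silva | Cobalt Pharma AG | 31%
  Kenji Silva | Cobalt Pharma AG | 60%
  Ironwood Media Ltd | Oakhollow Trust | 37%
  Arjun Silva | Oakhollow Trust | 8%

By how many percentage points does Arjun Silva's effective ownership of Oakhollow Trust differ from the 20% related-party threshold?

By parent–child attribution (R2), Arjun Silva is treated as also owning Kenji Silva's interest in Cobalt Pharma AG, giving 31% + 60% = 91%.
By parent–child attribution (R2), Arjun Silva is treated as also owning Kenji Silva's interest in Ironwood Media Ltd, giving 15% + 16% = 31%.
Chain via Cobalt Pharma AG (R3): 91% × 24% = 21.84% of Oakhollow Trust.
Chain via Ironwood Media Ltd (R3): 31% × 37% = 11.47% of Oakhollow Trust.
Direct interest in Oakhollow Trust: 8%.
Aggregating (R1): 21.84% + 11.47% + 8% = 41.31%.
41.31% exceeds the 20% threshold by 21.31 percentage points.

21.31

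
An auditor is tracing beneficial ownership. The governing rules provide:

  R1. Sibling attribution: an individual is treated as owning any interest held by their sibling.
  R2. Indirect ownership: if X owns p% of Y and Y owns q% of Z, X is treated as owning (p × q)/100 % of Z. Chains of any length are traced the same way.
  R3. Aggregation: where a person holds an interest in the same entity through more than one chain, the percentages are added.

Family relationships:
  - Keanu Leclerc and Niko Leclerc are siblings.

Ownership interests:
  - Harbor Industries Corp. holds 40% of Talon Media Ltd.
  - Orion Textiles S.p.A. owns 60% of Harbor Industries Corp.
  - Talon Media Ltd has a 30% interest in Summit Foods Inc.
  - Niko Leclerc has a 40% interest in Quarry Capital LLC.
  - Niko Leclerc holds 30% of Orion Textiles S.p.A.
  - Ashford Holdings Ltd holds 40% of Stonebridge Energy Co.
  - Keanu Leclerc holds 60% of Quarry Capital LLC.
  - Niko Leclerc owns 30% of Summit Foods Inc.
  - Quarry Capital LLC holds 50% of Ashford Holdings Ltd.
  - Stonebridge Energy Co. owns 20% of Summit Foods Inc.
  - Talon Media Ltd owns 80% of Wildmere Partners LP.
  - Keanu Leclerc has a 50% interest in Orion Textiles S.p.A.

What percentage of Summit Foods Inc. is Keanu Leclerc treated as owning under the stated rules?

39.76%

By sibling attribution (R1), Keanu Leclerc is treated as also owning Niko Leclerc's interest in Quarry Capital LLC, giving 60% + 40% = 100%.
By sibling attribution (R1), Keanu Leclerc is treated as also owning Niko Leclerc's interest in Orion Textiles S.p.A, giving 50% + 30% = 80%.
By sibling attribution (R1), Keanu Leclerc is treated as owning Niko Leclerc's 30% interest in Summit Foods Inc.
Chain via Quarry Capital LLC → Ashford Holdings Ltd → Stonebridge Energy Co. (R2): 100% × 50% × 40% × 20% = 4% of Summit Foods Inc.
Chain via Orion Textiles S.p.A. → Harbor Industries Corp. → Talon Media Ltd (R2): 80% × 60% × 40% × 30% = 5.76% of Summit Foods Inc.
Direct interest in Summit Foods Inc: 30%.
Aggregating (R3): 4% + 5.76% + 30% = 39.76%.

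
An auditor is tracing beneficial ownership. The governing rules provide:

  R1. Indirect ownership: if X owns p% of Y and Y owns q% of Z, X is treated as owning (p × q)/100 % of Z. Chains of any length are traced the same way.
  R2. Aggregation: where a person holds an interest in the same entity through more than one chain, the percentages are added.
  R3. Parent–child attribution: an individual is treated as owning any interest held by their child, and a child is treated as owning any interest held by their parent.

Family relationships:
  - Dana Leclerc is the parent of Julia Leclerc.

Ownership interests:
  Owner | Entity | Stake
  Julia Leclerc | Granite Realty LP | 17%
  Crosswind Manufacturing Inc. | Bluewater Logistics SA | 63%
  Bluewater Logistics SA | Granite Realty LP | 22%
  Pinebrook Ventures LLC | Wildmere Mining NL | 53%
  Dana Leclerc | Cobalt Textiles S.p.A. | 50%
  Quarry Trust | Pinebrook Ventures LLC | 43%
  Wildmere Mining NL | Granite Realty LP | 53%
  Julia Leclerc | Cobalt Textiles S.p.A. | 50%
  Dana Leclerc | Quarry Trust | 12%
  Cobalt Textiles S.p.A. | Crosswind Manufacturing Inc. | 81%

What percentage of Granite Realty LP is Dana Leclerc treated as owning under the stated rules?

By parent–child attribution (R3), Dana Leclerc is treated as also owning Julia Leclerc's interest in Cobalt Textiles S.p.A, giving 50% + 50% = 100%.
By parent–child attribution (R3), Dana Leclerc is treated as owning Julia Leclerc's 17% interest in Granite Realty LP.
Chain via Cobalt Textiles S.p.A. → Crosswind Manufacturing Inc. → Bluewater Logistics SA (R1): 100% × 81% × 63% × 22% = 11.2266% of Granite Realty LP.
Chain via Quarry Trust → Pinebrook Ventures LLC → Wildmere Mining NL (R1): 12% × 43% × 53% × 53% = 1.449444% of Granite Realty LP.
Direct interest in Granite Realty LP: 17%.
Aggregating (R2): 11.2266% + 1.449444% + 17% = 29.676044%.

29.676044%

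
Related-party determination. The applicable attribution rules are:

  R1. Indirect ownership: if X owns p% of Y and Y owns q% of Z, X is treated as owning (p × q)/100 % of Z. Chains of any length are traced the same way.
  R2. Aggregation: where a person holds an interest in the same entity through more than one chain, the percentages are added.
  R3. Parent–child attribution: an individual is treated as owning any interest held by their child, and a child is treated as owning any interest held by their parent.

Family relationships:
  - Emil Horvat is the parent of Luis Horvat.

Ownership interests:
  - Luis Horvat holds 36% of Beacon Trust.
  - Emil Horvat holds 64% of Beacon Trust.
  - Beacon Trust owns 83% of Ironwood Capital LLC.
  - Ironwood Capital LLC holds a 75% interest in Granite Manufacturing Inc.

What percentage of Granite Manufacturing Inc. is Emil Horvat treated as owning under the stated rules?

By parent–child attribution (R3), Emil Horvat is treated as also owning Luis Horvat's interest in Beacon Trust, giving 64% + 36% = 100%.
Chain via Beacon Trust → Ironwood Capital LLC (R1): 100% × 83% × 75% = 62.25% of Granite Manufacturing Inc.

62.25%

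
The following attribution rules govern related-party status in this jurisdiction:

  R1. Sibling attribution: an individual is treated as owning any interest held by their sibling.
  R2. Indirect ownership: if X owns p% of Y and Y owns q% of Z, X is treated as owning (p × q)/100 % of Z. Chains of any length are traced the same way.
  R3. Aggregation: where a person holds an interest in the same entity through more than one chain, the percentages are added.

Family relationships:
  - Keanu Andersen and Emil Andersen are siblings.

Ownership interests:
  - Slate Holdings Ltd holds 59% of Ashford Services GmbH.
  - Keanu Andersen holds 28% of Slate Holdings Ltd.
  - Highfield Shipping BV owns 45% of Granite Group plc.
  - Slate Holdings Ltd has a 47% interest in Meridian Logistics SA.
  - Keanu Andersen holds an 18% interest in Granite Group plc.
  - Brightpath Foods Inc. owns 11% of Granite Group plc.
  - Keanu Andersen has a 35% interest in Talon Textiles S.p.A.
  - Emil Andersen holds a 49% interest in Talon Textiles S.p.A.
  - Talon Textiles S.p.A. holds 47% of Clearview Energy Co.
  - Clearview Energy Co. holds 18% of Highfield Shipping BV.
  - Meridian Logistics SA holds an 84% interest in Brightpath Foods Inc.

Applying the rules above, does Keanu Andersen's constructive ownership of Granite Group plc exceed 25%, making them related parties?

By sibling attribution (R1), Keanu Andersen is treated as also owning Emil Andersen's interest in Talon Textiles S.p.A, giving 35% + 49% = 84%.
Chain via Talon Textiles S.p.A. → Clearview Energy Co. → Highfield Shipping BV (R2): 84% × 47% × 18% × 45% = 3.19788% of Granite Group plc.
Chain via Slate Holdings Ltd → Meridian Logistics SA → Brightpath Foods Inc. (R2): 28% × 47% × 84% × 11% = 1.215984% of Granite Group plc.
Direct interest in Granite Group plc: 18%.
Aggregating (R3): 3.19788% + 1.215984% + 18% = 22.413864%.
22.413864% does not exceed the 25% threshold, so Keanu is not a related party to Granite Group plc.

No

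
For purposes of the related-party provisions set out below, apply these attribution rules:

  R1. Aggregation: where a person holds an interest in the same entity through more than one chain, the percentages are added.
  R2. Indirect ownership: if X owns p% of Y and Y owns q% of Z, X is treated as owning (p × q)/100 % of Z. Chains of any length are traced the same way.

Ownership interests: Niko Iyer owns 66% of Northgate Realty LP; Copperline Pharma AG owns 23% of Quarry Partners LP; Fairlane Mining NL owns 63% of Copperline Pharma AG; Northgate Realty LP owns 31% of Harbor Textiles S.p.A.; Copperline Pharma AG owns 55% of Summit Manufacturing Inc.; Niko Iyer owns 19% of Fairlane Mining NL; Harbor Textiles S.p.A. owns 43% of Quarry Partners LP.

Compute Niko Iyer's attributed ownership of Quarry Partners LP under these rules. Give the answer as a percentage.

Chain via Northgate Realty LP → Harbor Textiles S.p.A. (R2): 66% × 31% × 43% = 8.7978% of Quarry Partners LP.
Chain via Fairlane Mining NL → Copperline Pharma AG (R2): 19% × 63% × 23% = 2.7531% of Quarry Partners LP.
Aggregating (R1): 8.7978% + 2.7531% = 11.5509%.

11.5509%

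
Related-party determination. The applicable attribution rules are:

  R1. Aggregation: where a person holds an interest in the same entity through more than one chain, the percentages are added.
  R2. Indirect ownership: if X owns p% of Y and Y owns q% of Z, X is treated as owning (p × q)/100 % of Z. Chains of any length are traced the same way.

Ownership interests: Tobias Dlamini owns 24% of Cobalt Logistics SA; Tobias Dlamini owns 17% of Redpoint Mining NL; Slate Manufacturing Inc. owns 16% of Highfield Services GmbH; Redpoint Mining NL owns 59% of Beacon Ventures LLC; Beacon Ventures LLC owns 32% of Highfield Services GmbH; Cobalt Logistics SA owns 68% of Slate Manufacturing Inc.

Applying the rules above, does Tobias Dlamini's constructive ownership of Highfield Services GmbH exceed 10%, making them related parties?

No

Chain via Cobalt Logistics SA → Slate Manufacturing Inc. (R2): 24% × 68% × 16% = 2.6112% of Highfield Services GmbH.
Chain via Redpoint Mining NL → Beacon Ventures LLC (R2): 17% × 59% × 32% = 3.2096% of Highfield Services GmbH.
Aggregating (R1): 2.6112% + 3.2096% = 5.8208%.
5.8208% does not exceed the 10% threshold, so Tobias is not a related party to Highfield Services GmbH.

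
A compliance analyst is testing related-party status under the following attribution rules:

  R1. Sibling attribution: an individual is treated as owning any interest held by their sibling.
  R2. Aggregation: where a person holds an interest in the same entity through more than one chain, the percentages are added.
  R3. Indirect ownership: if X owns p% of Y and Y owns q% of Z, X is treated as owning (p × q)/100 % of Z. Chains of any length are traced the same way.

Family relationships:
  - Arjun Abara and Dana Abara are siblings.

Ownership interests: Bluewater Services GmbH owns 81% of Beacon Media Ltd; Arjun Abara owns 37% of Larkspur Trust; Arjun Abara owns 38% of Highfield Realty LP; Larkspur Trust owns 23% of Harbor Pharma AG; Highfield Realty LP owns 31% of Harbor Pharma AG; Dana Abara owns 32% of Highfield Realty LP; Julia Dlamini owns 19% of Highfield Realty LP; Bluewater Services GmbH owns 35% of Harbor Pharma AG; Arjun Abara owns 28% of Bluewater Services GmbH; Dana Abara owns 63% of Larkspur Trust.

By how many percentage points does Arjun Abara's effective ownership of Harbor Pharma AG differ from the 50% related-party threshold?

4.5

By sibling attribution (R1), Arjun Abara is treated as also owning Dana Abara's interest in Larkspur Trust, giving 37% + 63% = 100%.
By sibling attribution (R1), Arjun Abara is treated as also owning Dana Abara's interest in Highfield Realty LP, giving 38% + 32% = 70%.
Chain via Larkspur Trust (R3): 100% × 23% = 23% of Harbor Pharma AG.
Chain via Bluewater Services GmbH (R3): 28% × 35% = 9.8% of Harbor Pharma AG.
Chain via Highfield Realty LP (R3): 70% × 31% = 21.7% of Harbor Pharma AG.
Aggregating (R2): 23% + 9.8% + 21.7% = 54.5%.
54.5% exceeds the 50% threshold by 4.5 percentage points.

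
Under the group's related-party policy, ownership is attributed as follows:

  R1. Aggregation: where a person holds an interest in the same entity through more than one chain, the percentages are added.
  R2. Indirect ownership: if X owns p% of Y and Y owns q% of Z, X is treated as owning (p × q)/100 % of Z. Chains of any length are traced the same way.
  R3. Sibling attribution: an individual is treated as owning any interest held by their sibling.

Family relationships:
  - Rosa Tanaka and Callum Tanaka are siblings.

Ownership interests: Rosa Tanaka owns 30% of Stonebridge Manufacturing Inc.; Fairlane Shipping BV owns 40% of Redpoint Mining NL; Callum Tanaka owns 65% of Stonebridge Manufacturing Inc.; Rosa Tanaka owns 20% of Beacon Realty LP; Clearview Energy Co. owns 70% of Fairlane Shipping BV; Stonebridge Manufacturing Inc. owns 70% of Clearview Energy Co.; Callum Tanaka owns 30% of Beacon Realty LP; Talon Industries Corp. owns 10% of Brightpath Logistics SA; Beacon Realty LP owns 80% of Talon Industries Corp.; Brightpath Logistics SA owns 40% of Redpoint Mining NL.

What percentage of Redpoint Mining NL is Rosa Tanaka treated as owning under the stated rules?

20.22%

By sibling attribution (R3), Rosa Tanaka is treated as also owning Callum Tanaka's interest in Stonebridge Manufacturing Inc, giving 30% + 65% = 95%.
By sibling attribution (R3), Rosa Tanaka is treated as also owning Callum Tanaka's interest in Beacon Realty LP, giving 20% + 30% = 50%.
Chain via Stonebridge Manufacturing Inc. → Clearview Energy Co. → Fairlane Shipping BV (R2): 95% × 70% × 70% × 40% = 18.62% of Redpoint Mining NL.
Chain via Beacon Realty LP → Talon Industries Corp. → Brightpath Logistics SA (R2): 50% × 80% × 10% × 40% = 1.6% of Redpoint Mining NL.
Aggregating (R1): 18.62% + 1.6% = 20.22%.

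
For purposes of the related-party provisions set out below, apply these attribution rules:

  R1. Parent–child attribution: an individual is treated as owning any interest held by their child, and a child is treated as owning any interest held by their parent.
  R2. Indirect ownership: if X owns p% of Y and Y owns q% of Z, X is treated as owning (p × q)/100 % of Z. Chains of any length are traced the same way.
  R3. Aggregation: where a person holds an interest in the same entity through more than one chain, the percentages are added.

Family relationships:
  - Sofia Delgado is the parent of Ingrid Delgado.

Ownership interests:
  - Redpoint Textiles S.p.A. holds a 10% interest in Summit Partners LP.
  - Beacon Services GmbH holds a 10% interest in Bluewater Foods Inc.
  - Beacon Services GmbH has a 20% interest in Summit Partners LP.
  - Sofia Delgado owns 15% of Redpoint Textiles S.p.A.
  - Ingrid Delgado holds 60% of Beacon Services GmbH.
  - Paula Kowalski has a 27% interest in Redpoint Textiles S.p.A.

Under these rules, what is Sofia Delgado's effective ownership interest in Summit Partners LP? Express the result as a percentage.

By parent–child attribution (R1), Sofia Delgado is treated as owning Ingrid Delgado's 60% interest in Beacon Services GmbH.
Chain via Redpoint Textiles S.p.A. (R2): 15% × 10% = 1.5% of Summit Partners LP.
Chain via Beacon Services GmbH (R2): 60% × 20% = 12% of Summit Partners LP.
Aggregating (R3): 1.5% + 12% = 13.5%.

13.5%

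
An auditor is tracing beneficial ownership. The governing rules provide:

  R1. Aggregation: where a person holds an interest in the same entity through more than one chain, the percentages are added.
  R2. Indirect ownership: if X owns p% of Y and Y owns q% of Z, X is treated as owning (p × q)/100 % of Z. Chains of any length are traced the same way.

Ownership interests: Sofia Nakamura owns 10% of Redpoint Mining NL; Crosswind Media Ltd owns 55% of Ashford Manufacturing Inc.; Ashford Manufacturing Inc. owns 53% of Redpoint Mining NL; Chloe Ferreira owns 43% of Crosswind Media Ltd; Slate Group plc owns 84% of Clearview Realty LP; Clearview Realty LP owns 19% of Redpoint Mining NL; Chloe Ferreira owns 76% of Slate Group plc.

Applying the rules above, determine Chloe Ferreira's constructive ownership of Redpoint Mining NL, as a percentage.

Chain via Slate Group plc → Clearview Realty LP (R2): 76% × 84% × 19% = 12.1296% of Redpoint Mining NL.
Chain via Crosswind Media Ltd → Ashford Manufacturing Inc. (R2): 43% × 55% × 53% = 12.5345% of Redpoint Mining NL.
Aggregating (R1): 12.1296% + 12.5345% = 24.6641%.

24.6641%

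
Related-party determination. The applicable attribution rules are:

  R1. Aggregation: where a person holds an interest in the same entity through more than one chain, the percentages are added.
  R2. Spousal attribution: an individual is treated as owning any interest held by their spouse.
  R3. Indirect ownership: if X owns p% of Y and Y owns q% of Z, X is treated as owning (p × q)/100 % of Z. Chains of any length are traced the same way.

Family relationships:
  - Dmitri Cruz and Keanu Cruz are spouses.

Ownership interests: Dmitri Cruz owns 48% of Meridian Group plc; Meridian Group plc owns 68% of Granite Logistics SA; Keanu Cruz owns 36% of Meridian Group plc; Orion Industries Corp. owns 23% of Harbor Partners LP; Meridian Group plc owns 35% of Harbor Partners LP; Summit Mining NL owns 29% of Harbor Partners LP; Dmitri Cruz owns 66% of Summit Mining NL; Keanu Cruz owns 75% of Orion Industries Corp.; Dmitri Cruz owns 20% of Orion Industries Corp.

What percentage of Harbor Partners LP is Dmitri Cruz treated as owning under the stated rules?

By spousal attribution (R2), Dmitri Cruz is treated as also owning Keanu Cruz's interest in Orion Industries Corp, giving 20% + 75% = 95%.
By spousal attribution (R2), Dmitri Cruz is treated as also owning Keanu Cruz's interest in Meridian Group plc, giving 48% + 36% = 84%.
Chain via Summit Mining NL (R3): 66% × 29% = 19.14% of Harbor Partners LP.
Chain via Orion Industries Corp. (R3): 95% × 23% = 21.85% of Harbor Partners LP.
Chain via Meridian Group plc (R3): 84% × 35% = 29.4% of Harbor Partners LP.
Aggregating (R1): 19.14% + 21.85% + 29.4% = 70.39%.

70.39%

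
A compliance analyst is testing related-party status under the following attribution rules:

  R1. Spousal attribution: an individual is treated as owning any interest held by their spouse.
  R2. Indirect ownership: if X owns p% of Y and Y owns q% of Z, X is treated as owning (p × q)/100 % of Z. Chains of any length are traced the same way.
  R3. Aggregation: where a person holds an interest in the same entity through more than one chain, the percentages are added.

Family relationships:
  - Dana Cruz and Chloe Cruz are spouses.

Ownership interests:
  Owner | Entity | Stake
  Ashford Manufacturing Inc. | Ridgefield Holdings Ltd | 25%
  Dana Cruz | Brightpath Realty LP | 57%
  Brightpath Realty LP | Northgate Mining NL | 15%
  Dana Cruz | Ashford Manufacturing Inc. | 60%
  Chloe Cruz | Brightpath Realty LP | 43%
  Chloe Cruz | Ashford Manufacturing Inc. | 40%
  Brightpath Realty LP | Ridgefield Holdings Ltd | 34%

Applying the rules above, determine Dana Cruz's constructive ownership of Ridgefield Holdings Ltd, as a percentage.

By spousal attribution (R1), Dana Cruz is treated as also owning Chloe Cruz's interest in Ashford Manufacturing Inc, giving 60% + 40% = 100%.
By spousal attribution (R1), Dana Cruz is treated as also owning Chloe Cruz's interest in Brightpath Realty LP, giving 57% + 43% = 100%.
Chain via Ashford Manufacturing Inc. (R2): 100% × 25% = 25% of Ridgefield Holdings Ltd.
Chain via Brightpath Realty LP (R2): 100% × 34% = 34% of Ridgefield Holdings Ltd.
Aggregating (R3): 25% + 34% = 59%.

59%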